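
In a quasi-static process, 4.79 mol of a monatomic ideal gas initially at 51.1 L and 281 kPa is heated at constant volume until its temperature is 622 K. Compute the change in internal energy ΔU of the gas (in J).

T₁ = P₁V₁/(nR) = 281×51.1/(4.79×8.314) = 361 K.
Isochoric: V stays 51.1 L; P/T = const ⇒ T₂ = 622 K, P₂ = 485 kPa.
For an ideal gas ΔU = nCvΔT with Cv = (3/2)R = 12.5 J/(mol·K).
ΔU = 4.79×12.5×(622−361) = 15600 J.

15600 J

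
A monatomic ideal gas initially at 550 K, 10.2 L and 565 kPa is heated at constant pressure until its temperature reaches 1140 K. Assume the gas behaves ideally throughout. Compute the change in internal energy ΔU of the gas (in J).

n = P₁V₁/(RT₁) = 565×10.2/(8.314×550) = 1.26 mol.
Isobaric: P stays 565 kPa; V/T = const ⇒ T₂ = 1140 K, V₂ = 21.1 L.
For an ideal gas ΔU = nCvΔT with Cv = (3/2)R = 12.5 J/(mol·K).
ΔU = 1.26×12.5×(1140−550) = 9270 J.

9270 J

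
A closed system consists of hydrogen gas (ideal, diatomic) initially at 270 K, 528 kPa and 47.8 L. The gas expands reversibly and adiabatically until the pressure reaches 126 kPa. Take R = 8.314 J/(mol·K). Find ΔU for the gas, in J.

n = P₁V₁/(RT₁) = 528×47.8/(8.314×270) = 11.2 mol.
Adiabatic: T₂/T₁ = (P₂/P₁)^((γ−1)/γ) ⇒ T₂ = 270×(0.239)^0.286 = 179 K; V₂ = 133 L.
For an ideal gas ΔU = nCvΔT with Cv = (5/2)R = 20.8 J/(mol·K).
ΔU = 11.2×20.8×(179−270) = -21200 J.

-21200 J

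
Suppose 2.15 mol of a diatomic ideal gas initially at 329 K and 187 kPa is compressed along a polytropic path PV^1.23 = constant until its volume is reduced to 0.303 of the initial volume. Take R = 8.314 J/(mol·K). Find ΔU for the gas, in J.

V₁ = nRT₁/P₁ = 2.15×8.314×329/187 = 31.4 L.
Polytropic n=1.23: T₂ = T₁(V₁/V₂)^(n−1) = 329×(3.30)^0.23 = 433 K; P₂ = P₁(V₁/V₂)^n = 812 kPa.
For an ideal gas ΔU = nCvΔT with Cv = (5/2)R = 20.8 J/(mol·K).
ΔU = 2.15×20.8×(433−329) = 4650 J.

4650 J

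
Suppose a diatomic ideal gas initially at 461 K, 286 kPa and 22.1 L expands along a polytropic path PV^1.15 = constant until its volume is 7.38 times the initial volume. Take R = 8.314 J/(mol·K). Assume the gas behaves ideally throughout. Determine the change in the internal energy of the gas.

n = P₁V₁/(RT₁) = 286×22.1/(8.314×461) = 1.65 mol.
Polytropic n=1.15: T₂ = T₁(V₁/V₂)^(n−1) = 461×(0.136)^0.15 = 342 K; P₂ = P₁(V₁/V₂)^n = 28.7 kPa.
For an ideal gas ΔU = nCvΔT with Cv = (5/2)R = 20.8 J/(mol·K).
ΔU = 1.65×20.8×(342−461) = -4090 J.

-4090 J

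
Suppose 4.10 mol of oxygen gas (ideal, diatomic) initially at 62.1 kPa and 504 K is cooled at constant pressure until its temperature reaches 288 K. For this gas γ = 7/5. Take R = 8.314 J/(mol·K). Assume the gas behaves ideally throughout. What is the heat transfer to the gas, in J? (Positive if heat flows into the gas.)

-25800 J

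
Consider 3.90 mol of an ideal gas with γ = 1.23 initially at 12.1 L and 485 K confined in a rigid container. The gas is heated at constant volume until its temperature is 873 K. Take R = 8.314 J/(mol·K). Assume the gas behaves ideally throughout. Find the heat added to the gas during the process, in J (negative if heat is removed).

54700 J

P₁ = nRT₁/V₁ = 3.90×8.314×485/12.1 = 1300 kPa.
Isochoric: V stays 12.1 L; P/T = const ⇒ T₂ = 873 K, P₂ = 2340 kPa.
W = 0 (no volume change).
ΔU = nCvΔT = 3.90×36.1×(873−485) = 54700 J.
Q = ΔU = 54700 J.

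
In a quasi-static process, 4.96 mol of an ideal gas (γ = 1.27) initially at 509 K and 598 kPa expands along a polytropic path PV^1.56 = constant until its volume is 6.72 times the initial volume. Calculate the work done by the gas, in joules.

V₁ = nRT₁/P₁ = 4.96×8.314×509/598 = 35.1 L.
Polytropic n=1.56: T₂ = T₁(V₁/V₂)^(n−1) = 509×(0.149)^0.56 = 175 K; P₂ = P₁(V₁/V₂)^n = 30.6 kPa.
W = (P₁V₁−P₂V₂)/(n−1) = (598×35.1−30.6×236)/0.56 = 24600 J.

24600 J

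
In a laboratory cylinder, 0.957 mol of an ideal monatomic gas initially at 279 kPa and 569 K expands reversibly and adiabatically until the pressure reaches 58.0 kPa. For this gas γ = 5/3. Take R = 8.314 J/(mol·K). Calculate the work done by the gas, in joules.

3170 J

V₁ = nRT₁/P₁ = 0.957×8.314×569/279 = 16.2 L.
Adiabatic: T₂/T₁ = (P₂/P₁)^((γ−1)/γ) ⇒ T₂ = 569×(0.208)^0.400 = 304 K; V₂ = 41.6 L.
ΔU = nCvΔT = 0.957×12.5×(304−569) = -3170 J.
Q = 0 for an adiabatic process, so W = −ΔU = 3170 J.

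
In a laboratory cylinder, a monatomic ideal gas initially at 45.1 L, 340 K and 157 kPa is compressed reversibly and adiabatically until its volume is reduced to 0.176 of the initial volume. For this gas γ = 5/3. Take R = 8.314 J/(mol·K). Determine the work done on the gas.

n = P₁V₁/(RT₁) = 157×45.1/(8.314×340) = 2.50 mol.
Adiabatic: TV^(γ−1) = const ⇒ T₂ = 340×(5.68)^0.667 = 1080 K; PV^γ = const ⇒ P₂ = 2840 kPa.
ΔU = nCvΔT = 2.50×12.5×(1080−340) = 23200 J.
Q = 0 for an adiabatic process, so W = −ΔU = -23200 J.
Work done on the gas = −W_by = 23200 J.

23200 J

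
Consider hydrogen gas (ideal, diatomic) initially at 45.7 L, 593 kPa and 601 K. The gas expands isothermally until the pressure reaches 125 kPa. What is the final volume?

Isothermal: T stays 601 K; PV = const ⇒ V₂ = 217 L, P₂ = 125 kPa.

217 L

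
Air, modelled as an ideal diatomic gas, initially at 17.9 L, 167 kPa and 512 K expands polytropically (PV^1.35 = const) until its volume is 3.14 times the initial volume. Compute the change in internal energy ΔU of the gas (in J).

-2470 J

n = P₁V₁/(RT₁) = 167×17.9/(8.314×512) = 0.702 mol.
Polytropic n=1.35: T₂ = T₁(V₁/V₂)^(n−1) = 512×(0.318)^0.35 = 343 K; P₂ = P₁(V₁/V₂)^n = 35.6 kPa.
For an ideal gas ΔU = nCvΔT with Cv = (5/2)R = 20.8 J/(mol·K).
ΔU = 0.702×20.8×(343−512) = -2470 J.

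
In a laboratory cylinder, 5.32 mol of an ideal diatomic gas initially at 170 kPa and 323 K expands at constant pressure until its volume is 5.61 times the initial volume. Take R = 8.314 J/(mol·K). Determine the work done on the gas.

-65900 J

V₁ = nRT₁/P₁ = 5.32×8.314×323/170 = 84.0 L.
Isobaric: P stays 170 kPa; V/T = const ⇒ T₂ = 1810 K, V₂ = 471 L.
W = PΔV = 170×(471−84.0) kPa·L = 65900 J.
Work done on the gas = −W_by = -65900 J.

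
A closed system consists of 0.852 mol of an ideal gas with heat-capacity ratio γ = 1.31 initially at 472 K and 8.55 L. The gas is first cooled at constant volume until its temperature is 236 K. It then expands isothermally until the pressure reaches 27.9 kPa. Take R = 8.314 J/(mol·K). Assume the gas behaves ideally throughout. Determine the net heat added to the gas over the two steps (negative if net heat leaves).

-2140 J

P₁ = nRT₁/V₁ = 0.852×8.314×472/8.55 = 391 kPa.
Step 1 — Isochoric: V stays 8.55 L; P/T = const ⇒ T₂ = 236 K, P₂ = 196 kPa.
W = 0 (no volume change).
ΔU = nCvΔT = 0.852×26.8×(236−472) = -5390 J.
Q = ΔU = -5390 J.
State after step 1: P = 196 kPa, V = 8.55 L, T = 236 K.
Step 2 — Isothermal: T stays 236 K; PV = const ⇒ V₂ = 59.9 L, P₂ = 27.9 kPa.
ΔU = 0 (ideal gas, T constant).
W = nRT ln(V₂/V₁) = 0.852×8.314×236×ln(7.01) = 3250 J.
Q = ΔU + W = 3250 J.
Net over both steps: W = 3250 J, Q = -2140 J, ΔU = -5390 J.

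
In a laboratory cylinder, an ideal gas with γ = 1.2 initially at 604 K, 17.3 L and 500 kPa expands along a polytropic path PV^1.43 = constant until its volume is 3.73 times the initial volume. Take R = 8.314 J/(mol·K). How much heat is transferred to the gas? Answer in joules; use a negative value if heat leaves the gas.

-10000 J

n = P₁V₁/(RT₁) = 500×17.3/(8.314×604) = 1.72 mol.
Polytropic n=1.43: T₂ = T₁(V₁/V₂)^(n−1) = 604×(0.268)^0.43 = 343 K; P₂ = P₁(V₁/V₂)^n = 76.1 kPa.
W = (P₁V₁−P₂V₂)/(n−1) = (500×17.3−76.1×64.5)/0.43 = 8700 J.
ΔU = nCvΔT = 1.72×41.6×(343−604) = -18700 J.
Q = ΔU + W = -10000 J.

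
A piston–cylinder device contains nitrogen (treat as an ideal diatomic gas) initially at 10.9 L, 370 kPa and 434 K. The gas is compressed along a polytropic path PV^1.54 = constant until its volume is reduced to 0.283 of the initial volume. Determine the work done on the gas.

7300 J

n = P₁V₁/(RT₁) = 370×10.9/(8.314×434) = 1.12 mol.
Polytropic n=1.54: T₂ = T₁(V₁/V₂)^(n−1) = 434×(3.53)^0.54 = 858 K; P₂ = P₁(V₁/V₂)^n = 2580 kPa.
W = (P₁V₁−P₂V₂)/(n−1) = (370×10.9−2580×3.08)/0.54 = -7300 J.
Work done on the gas = −W_by = 7300 J.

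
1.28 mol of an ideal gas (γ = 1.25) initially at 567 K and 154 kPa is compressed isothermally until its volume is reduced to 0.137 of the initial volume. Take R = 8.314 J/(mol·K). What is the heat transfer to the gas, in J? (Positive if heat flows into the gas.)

V₁ = nRT₁/P₁ = 1.28×8.314×567/154 = 39.2 L.
Isothermal: T stays 567 K; PV = const ⇒ V₂ = 5.37 L, P₂ = 1120 kPa.
ΔU = 0 (ideal gas, T constant).
W = nRT ln(V₂/V₁) = 1.28×8.314×567×ln(0.137) = -12000 J.
Q = ΔU + W = -12000 J.

-12000 J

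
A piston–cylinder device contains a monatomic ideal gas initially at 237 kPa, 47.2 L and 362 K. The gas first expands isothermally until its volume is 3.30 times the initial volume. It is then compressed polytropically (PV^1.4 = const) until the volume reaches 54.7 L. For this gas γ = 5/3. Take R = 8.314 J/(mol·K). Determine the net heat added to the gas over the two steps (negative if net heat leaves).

7540 J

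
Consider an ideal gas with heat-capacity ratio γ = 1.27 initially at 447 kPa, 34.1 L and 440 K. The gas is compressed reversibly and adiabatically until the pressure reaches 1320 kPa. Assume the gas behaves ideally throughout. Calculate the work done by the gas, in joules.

n = P₁V₁/(RT₁) = 447×34.1/(8.314×440) = 4.17 mol.
Adiabatic: T₂/T₁ = (P₂/P₁)^((γ−1)/γ) ⇒ T₂ = 440×(2.95)^0.213 = 554 K; V₂ = 14.5 L.
ΔU = nCvΔT = 4.17×30.8×(554−440) = 14600 J.
Q = 0 for an adiabatic process, so W = −ΔU = -14600 J.

-14600 J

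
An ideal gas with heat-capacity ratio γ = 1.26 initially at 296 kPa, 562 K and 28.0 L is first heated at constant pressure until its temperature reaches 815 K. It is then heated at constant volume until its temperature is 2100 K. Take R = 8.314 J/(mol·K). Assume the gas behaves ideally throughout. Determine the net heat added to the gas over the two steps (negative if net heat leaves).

n = P₁V₁/(RT₁) = 296×28.0/(8.314×562) = 1.77 mol.
Step 1 — Isobaric: P stays 296 kPa; V/T = const ⇒ T₂ = 815 K, V₂ = 40.6 L.
W = PΔV = 296×(40.6−28.0) kPa·L = 3730 J.
ΔU = nCvΔT = 1.77×32.0×(815−562) = 14400 J.
Q = ΔU + W = nCpΔT = 18100 J.
State after step 1: P = 296 kPa, V = 40.6 L, T = 815 K.
Step 2 — Isochoric: V stays 40.6 L; P/T = const ⇒ T₂ = 2100 K, P₂ = 763 kPa.
W = 0 (no volume change).
ΔU = nCvΔT = 1.77×32.0×(2100−815) = 72900 J.
Q = ΔU = 72900 J.
Net over both steps: W = 3730 J, Q = 91000 J, ΔU = 87200 J.

91000 J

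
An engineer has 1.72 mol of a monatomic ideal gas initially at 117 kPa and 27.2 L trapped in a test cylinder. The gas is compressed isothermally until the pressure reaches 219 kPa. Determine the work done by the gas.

-2000 J

T₁ = P₁V₁/(nR) = 117×27.2/(1.72×8.314) = 223 K.
Isothermal: T stays 223 K; PV = const ⇒ V₂ = 14.5 L, P₂ = 219 kPa.
W = nRT ln(V₂/V₁) = 1.72×8.314×223×ln(0.534) = -2000 J.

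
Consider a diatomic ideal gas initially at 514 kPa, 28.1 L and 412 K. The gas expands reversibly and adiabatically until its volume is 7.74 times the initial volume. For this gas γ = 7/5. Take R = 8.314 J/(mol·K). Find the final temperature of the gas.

182 K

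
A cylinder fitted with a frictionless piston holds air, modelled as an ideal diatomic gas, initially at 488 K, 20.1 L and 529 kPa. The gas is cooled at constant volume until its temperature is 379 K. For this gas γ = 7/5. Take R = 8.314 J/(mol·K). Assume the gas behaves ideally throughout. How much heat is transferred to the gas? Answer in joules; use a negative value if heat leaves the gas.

-5940 J

n = P₁V₁/(RT₁) = 529×20.1/(8.314×488) = 2.62 mol.
Isochoric: V stays 20.1 L; P/T = const ⇒ T₂ = 379 K, P₂ = 411 kPa.
W = 0 (no volume change).
ΔU = nCvΔT = 2.62×20.8×(379−488) = -5940 J.
Q = ΔU = -5940 J.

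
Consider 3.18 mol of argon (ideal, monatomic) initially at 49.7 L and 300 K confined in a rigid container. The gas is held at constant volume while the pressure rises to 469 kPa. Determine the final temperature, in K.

P₁ = nRT₁/V₁ = 3.18×8.314×300/49.7 = 160 kPa.
Isochoric: V stays 49.7 L; P/T = const ⇒ T₂ = 882 K, P₂ = 469 kPa.

882 K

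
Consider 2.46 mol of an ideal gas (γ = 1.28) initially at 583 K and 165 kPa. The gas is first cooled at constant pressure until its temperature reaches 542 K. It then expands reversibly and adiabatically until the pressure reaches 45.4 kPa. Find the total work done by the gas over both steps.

8900 J

V₁ = nRT₁/P₁ = 2.46×8.314×583/165 = 72.3 L.
Step 1 — Isobaric: P stays 165 kPa; V/T = const ⇒ T₂ = 542 K, V₂ = 67.2 L.
W = PΔV = 165×(67.2−72.3) kPa·L = -839 J.
ΔU = nCvΔT = 2.46×29.7×(542−583) = -2990 J.
Q = ΔU + W = nCpΔT = -3830 J.
State after step 1: P = 165 kPa, V = 67.2 L, T = 542 K.
Step 2 — Adiabatic: T₂/T₁ = (P₂/P₁)^((γ−1)/γ) ⇒ T₂ = 542×(0.275)^0.219 = 409 K; V₂ = 184 L.
ΔU = nCvΔT = 2.46×29.7×(409−542) = -9740 J.
Q = 0 for an adiabatic process, so W = −ΔU = 9740 J.
Net over both steps: W = 8900 J, Q = -3830 J, ΔU = -12700 J.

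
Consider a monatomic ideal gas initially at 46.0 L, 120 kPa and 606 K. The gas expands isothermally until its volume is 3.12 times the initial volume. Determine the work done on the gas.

-6280 J

n = P₁V₁/(RT₁) = 120×46.0/(8.314×606) = 1.10 mol.
Isothermal: T stays 606 K; PV = const ⇒ V₂ = 144 L, P₂ = 38.5 kPa.
W = nRT ln(V₂/V₁) = 1.10×8.314×606×ln(3.12) = 6280 J.
Work done on the gas = −W_by = -6280 J.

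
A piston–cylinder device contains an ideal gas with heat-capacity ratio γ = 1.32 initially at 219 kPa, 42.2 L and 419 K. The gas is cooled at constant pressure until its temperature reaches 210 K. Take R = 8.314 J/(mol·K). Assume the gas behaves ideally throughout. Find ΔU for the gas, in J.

-14400 J

n = P₁V₁/(RT₁) = 219×42.2/(8.314×419) = 2.65 mol.
Isobaric: P stays 219 kPa; V/T = const ⇒ T₂ = 210 K, V₂ = 21.2 L.
For an ideal gas ΔU = nCvΔT with Cv = R/(γ−1) = 26.0 J/(mol·K).
ΔU = 2.65×26.0×(210−419) = -14400 J.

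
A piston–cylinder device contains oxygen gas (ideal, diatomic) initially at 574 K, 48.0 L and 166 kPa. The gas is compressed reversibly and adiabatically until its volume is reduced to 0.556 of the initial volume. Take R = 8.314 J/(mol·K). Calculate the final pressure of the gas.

378 kPa

Adiabatic: TV^(γ−1) = const ⇒ T₂ = 574×(1.80)^0.400 = 726 K; PV^γ = const ⇒ P₂ = 378 kPa.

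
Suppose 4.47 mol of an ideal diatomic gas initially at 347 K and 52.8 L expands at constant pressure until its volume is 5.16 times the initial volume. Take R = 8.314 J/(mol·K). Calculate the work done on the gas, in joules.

P₁ = nRT₁/V₁ = 4.47×8.314×347/52.8 = 244 kPa.
Isobaric: P stays 244 kPa; V/T = const ⇒ T₂ = 1790 K, V₂ = 272 L.
W = PΔV = 244×(272−52.8) kPa·L = 53600 J.
Work done on the gas = −W_by = -53600 J.

-53600 J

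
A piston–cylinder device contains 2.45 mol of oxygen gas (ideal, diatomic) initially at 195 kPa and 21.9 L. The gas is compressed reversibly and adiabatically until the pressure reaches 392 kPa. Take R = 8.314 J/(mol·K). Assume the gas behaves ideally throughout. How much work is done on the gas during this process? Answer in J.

2360 J

T₁ = P₁V₁/(nR) = 195×21.9/(2.45×8.314) = 210 K.
Adiabatic: T₂/T₁ = (P₂/P₁)^((γ−1)/γ) ⇒ T₂ = 210×(2.01)^0.286 = 256 K; V₂ = 13.3 L.
ΔU = nCvΔT = 2.45×20.8×(256−210) = 2360 J.
Q = 0 for an adiabatic process, so W = −ΔU = -2360 J.
Work done on the gas = −W_by = 2360 J.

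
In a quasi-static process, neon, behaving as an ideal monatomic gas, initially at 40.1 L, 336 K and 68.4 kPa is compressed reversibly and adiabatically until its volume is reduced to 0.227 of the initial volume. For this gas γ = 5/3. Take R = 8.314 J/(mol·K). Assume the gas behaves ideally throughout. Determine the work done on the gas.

n = P₁V₁/(RT₁) = 68.4×40.1/(8.314×336) = 0.982 mol.
Adiabatic: TV^(γ−1) = const ⇒ T₂ = 336×(4.41)^0.667 = 903 K; PV^γ = const ⇒ P₂ = 810 kPa.
ΔU = nCvΔT = 0.982×12.5×(903−336) = 6940 J.
Q = 0 for an adiabatic process, so W = −ΔU = -6940 J.
Work done on the gas = −W_by = 6940 J.

6940 J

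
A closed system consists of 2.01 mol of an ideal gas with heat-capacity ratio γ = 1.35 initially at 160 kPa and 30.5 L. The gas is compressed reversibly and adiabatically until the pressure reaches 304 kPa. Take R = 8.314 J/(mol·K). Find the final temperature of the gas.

T₁ = P₁V₁/(nR) = 160×30.5/(2.01×8.314) = 292 K.
Adiabatic: T₂/T₁ = (P₂/P₁)^((γ−1)/γ) ⇒ T₂ = 292×(1.90)^0.259 = 345 K; V₂ = 19.0 L.

345 K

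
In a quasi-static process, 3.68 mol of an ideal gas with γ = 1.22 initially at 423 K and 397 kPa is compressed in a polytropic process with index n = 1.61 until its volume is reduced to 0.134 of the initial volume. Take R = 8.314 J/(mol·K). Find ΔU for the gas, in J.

V₁ = nRT₁/P₁ = 3.68×8.314×423/397 = 32.6 L.
Polytropic n=1.61: T₂ = T₁(V₁/V₂)^(n−1) = 423×(7.46)^0.61 = 1440 K; P₂ = P₁(V₁/V₂)^n = 10100 kPa.
For an ideal gas ΔU = nCvΔT with Cv = R/(γ−1) = 37.8 J/(mol·K).
ΔU = 3.68×37.8×(1440−423) = 142000 J.

142000 J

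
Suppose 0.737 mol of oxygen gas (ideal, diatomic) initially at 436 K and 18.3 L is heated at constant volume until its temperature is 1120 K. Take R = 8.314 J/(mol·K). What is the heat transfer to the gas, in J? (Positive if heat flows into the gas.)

10500 J

P₁ = nRT₁/V₁ = 0.737×8.314×436/18.3 = 146 kPa.
Isochoric: V stays 18.3 L; P/T = const ⇒ T₂ = 1120 K, P₂ = 375 kPa.
W = 0 (no volume change).
ΔU = nCvΔT = 0.737×20.8×(1120−436) = 10500 J.
Q = ΔU = 10500 J.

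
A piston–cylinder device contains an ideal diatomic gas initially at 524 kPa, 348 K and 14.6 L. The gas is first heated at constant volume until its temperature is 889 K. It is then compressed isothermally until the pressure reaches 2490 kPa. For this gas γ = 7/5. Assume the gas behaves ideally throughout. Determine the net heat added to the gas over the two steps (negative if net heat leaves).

n = P₁V₁/(RT₁) = 524×14.6/(8.314×348) = 2.64 mol.
Step 1 — Isochoric: V stays 14.6 L; P/T = const ⇒ T₂ = 889 K, P₂ = 1340 kPa.
W = 0 (no volume change).
ΔU = nCvΔT = 2.64×20.8×(889−348) = 29700 J.
Q = ΔU = 29700 J.
State after step 1: P = 1340 kPa, V = 14.6 L, T = 889 K.
Step 2 — Isothermal: T stays 889 K; PV = const ⇒ V₂ = 7.85 L, P₂ = 2490 kPa.
ΔU = 0 (ideal gas, T constant).
W = nRT ln(V₂/V₁) = 2.64×8.314×889×ln(0.538) = -12100 J.
Q = ΔU + W = -12100 J.
Net over both steps: W = -12100 J, Q = 17600 J, ΔU = 29700 J.

17600 J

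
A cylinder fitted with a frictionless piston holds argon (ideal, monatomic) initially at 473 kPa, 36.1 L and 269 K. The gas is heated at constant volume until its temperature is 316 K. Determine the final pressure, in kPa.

556 kPa

Isochoric: V stays 36.1 L; P/T = const ⇒ T₂ = 316 K, P₂ = 556 kPa.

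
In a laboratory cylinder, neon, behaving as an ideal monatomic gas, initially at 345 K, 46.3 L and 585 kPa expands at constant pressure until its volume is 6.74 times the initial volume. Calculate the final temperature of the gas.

Isobaric: P stays 585 kPa; V/T = const ⇒ T₂ = 2330 K, V₂ = 312 L.

2330 K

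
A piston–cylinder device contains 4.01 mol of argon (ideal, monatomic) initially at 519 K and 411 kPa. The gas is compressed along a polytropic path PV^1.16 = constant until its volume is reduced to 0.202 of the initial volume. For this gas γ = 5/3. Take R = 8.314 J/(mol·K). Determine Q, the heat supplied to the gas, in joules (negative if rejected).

-24000 J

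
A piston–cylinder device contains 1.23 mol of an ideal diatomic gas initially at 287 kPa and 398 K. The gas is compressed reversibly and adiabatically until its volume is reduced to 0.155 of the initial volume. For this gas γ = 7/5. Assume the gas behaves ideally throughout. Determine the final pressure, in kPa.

3900 kPa

V₁ = nRT₁/P₁ = 1.23×8.314×398/287 = 14.2 L.
Adiabatic: TV^(γ−1) = const ⇒ T₂ = 398×(6.45)^0.400 = 839 K; PV^γ = const ⇒ P₂ = 3900 kPa.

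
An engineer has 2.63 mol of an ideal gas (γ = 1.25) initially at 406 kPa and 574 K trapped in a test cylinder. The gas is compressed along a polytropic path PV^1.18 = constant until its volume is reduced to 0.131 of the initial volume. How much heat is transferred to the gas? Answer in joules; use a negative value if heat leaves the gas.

V₁ = nRT₁/P₁ = 2.63×8.314×574/406 = 30.9 L.
Polytropic n=1.18: T₂ = T₁(V₁/V₂)^(n−1) = 574×(7.63)^0.18 = 828 K; P₂ = P₁(V₁/V₂)^n = 4470 kPa.
W = (P₁V₁−P₂V₂)/(n−1) = (406×30.9−4470×4.05)/0.18 = -30800 J.
ΔU = nCvΔT = 2.63×33.3×(828−574) = 22200 J.
Q = ΔU + W = -8620 J.

-8620 J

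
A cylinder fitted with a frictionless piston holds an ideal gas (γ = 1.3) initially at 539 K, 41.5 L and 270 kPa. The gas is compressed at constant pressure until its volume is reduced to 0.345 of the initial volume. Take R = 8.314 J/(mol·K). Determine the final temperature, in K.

186 K

Isobaric: P stays 270 kPa; V/T = const ⇒ T₂ = 186 K, V₂ = 14.3 L.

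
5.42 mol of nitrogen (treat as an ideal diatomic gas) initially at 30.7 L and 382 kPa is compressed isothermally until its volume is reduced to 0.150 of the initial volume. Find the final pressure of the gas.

2550 kPa

T₁ = P₁V₁/(nR) = 382×30.7/(5.42×8.314) = 260 K.
Isothermal: T stays 260 K; PV = const ⇒ V₂ = 4.60 L, P₂ = 2550 kPa.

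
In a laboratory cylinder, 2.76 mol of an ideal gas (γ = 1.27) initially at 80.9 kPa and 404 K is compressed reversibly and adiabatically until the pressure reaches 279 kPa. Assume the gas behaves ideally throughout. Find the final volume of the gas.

V₁ = nRT₁/P₁ = 2.76×8.314×404/80.9 = 115 L.
Adiabatic: T₂/T₁ = (P₂/P₁)^((γ−1)/γ) ⇒ T₂ = 404×(3.45)^0.213 = 526 K; V₂ = 43.2 L.

43.2 L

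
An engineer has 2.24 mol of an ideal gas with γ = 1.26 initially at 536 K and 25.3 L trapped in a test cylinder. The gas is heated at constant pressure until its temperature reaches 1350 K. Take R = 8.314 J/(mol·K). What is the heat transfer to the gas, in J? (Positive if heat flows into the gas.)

73500 J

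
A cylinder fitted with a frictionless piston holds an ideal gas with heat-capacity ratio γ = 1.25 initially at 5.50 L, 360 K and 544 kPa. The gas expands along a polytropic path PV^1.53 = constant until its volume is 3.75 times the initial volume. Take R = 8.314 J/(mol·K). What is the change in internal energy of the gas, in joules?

n = P₁V₁/(RT₁) = 544×5.50/(8.314×360) = 1.00 mol.
Polytropic n=1.53: T₂ = T₁(V₁/V₂)^(n−1) = 360×(0.267)^0.53 = 179 K; P₂ = P₁(V₁/V₂)^n = 72.0 kPa.
For an ideal gas ΔU = nCvΔT with Cv = R/(γ−1) = 33.3 J/(mol·K).
ΔU = 1.00×33.3×(179−360) = -6030 J.

-6030 J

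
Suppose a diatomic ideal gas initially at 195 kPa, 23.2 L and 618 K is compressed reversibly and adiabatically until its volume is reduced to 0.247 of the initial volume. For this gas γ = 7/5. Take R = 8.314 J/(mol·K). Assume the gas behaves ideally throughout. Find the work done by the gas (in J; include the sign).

n = P₁V₁/(RT₁) = 195×23.2/(8.314×618) = 0.880 mol.
Adiabatic: TV^(γ−1) = const ⇒ T₂ = 618×(4.05)^0.400 = 1080 K; PV^γ = const ⇒ P₂ = 1380 kPa.
ΔU = nCvΔT = 0.880×20.8×(1080−618) = 8480 J.
Q = 0 for an adiabatic process, so W = −ΔU = -8480 J.

-8480 J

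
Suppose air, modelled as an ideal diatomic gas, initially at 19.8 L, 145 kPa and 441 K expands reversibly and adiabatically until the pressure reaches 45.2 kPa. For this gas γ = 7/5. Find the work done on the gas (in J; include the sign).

-2030 J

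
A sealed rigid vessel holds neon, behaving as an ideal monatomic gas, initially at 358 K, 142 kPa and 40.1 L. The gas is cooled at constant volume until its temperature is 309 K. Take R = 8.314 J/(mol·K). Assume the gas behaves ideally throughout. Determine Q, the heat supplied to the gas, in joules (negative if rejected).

n = P₁V₁/(RT₁) = 142×40.1/(8.314×358) = 1.91 mol.
Isochoric: V stays 40.1 L; P/T = const ⇒ T₂ = 309 K, P₂ = 123 kPa.
W = 0 (no volume change).
ΔU = nCvΔT = 1.91×12.5×(309−358) = -1170 J.
Q = ΔU = -1170 J.

-1170 J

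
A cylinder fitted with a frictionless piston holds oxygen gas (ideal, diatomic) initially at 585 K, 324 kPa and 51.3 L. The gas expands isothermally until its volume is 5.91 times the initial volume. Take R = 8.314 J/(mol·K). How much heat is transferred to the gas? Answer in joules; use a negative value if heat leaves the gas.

29500 J

n = P₁V₁/(RT₁) = 324×51.3/(8.314×585) = 3.42 mol.
Isothermal: T stays 585 K; PV = const ⇒ V₂ = 303 L, P₂ = 54.8 kPa.
ΔU = 0 (ideal gas, T constant).
W = nRT ln(V₂/V₁) = 3.42×8.314×585×ln(5.91) = 29500 J.
Q = ΔU + W = 29500 J.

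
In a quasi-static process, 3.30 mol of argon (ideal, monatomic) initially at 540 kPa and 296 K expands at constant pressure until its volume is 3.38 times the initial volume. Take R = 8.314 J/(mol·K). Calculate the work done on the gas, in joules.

V₁ = nRT₁/P₁ = 3.30×8.314×296/540 = 15.0 L.
Isobaric: P stays 540 kPa; V/T = const ⇒ T₂ = 1000 K, V₂ = 50.8 L.
W = PΔV = 540×(50.8−15.0) kPa·L = 19300 J.
Work done on the gas = −W_by = -19300 J.

-19300 J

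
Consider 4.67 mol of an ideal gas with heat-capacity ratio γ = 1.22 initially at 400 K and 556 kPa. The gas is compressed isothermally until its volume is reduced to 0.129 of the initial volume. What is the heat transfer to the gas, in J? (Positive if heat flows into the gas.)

-31800 J

V₁ = nRT₁/P₁ = 4.67×8.314×400/556 = 27.9 L.
Isothermal: T stays 400 K; PV = const ⇒ V₂ = 3.60 L, P₂ = 4310 kPa.
ΔU = 0 (ideal gas, T constant).
W = nRT ln(V₂/V₁) = 4.67×8.314×400×ln(0.129) = -31800 J.
Q = ΔU + W = -31800 J.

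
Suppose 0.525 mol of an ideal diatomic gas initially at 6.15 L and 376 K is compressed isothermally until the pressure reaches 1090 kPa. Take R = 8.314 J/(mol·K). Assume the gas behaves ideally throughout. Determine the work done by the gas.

-2310 J

P₁ = nRT₁/V₁ = 0.525×8.314×376/6.15 = 267 kPa.
Isothermal: T stays 376 K; PV = const ⇒ V₂ = 1.51 L, P₂ = 1090 kPa.
W = nRT ln(V₂/V₁) = 0.525×8.314×376×ln(0.245) = -2310 J.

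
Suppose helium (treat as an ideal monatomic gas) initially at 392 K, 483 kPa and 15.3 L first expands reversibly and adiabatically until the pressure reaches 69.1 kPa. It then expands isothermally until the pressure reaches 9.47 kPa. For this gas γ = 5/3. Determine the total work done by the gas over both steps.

12700 J

n = P₁V₁/(RT₁) = 483×15.3/(8.314×392) = 2.27 mol.
Step 1 — Adiabatic: T₂/T₁ = (P₂/P₁)^((γ−1)/γ) ⇒ T₂ = 392×(0.143)^0.400 = 180 K; V₂ = 49.1 L.
ΔU = nCvΔT = 2.27×12.5×(180−392) = -5990 J.
Q = 0 for an adiabatic process, so W = −ΔU = 5990 J.
State after step 1: P = 69.1 kPa, V = 49.1 L, T = 180 K.
Step 2 — Isothermal: T stays 180 K; PV = const ⇒ V₂ = 359 L, P₂ = 9.47 kPa.
ΔU = 0 (ideal gas, T constant).
W = nRT ln(V₂/V₁) = 2.27×8.314×180×ln(7.30) = 6750 J.
Q = ΔU + W = 6750 J.
Net over both steps: W = 12700 J, Q = 6750 J, ΔU = -5990 J.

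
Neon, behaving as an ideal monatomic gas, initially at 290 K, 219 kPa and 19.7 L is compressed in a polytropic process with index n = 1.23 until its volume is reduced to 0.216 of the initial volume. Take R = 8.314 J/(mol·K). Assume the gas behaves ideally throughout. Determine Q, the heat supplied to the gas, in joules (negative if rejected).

n = P₁V₁/(RT₁) = 219×19.7/(8.314×290) = 1.79 mol.
Polytropic n=1.23: T₂ = T₁(V₁/V₂)^(n−1) = 290×(4.63)^0.23 = 413 K; P₂ = P₁(V₁/V₂)^n = 1440 kPa.
W = (P₁V₁−P₂V₂)/(n−1) = (219×19.7−1440×4.26)/0.23 = -7930 J.
ΔU = nCvΔT = 1.79×12.5×(413−290) = 2730 J.
Q = ΔU + W = -5190 J.

-5190 J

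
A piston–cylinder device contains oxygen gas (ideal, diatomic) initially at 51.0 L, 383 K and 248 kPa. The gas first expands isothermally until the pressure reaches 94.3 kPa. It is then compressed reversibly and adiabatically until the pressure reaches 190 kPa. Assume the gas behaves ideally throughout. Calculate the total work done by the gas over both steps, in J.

5220 J

n = P₁V₁/(RT₁) = 248×51.0/(8.314×383) = 3.97 mol.
Step 1 — Isothermal: T stays 383 K; PV = const ⇒ V₂ = 134 L, P₂ = 94.3 kPa.
ΔU = 0 (ideal gas, T constant).
W = nRT ln(V₂/V₁) = 3.97×8.314×383×ln(2.63) = 12200 J.
Q = ΔU + W = 12200 J.
State after step 1: P = 94.3 kPa, V = 134 L, T = 383 K.
Step 2 — Adiabatic: T₂/T₁ = (P₂/P₁)^((γ−1)/γ) ⇒ T₂ = 383×(2.01)^0.286 = 468 K; V₂ = 81.3 L.
ΔU = nCvΔT = 3.97×20.8×(468−383) = 7010 J.
Q = 0 for an adiabatic process, so W = −ΔU = -7010 J.
Net over both steps: W = 5220 J, Q = 12200 J, ΔU = 7010 J.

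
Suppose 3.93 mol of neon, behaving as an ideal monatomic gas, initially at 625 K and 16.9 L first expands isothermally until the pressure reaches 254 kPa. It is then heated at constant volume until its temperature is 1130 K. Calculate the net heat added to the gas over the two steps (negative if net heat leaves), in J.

56600 J

P₁ = nRT₁/V₁ = 3.93×8.314×625/16.9 = 1210 kPa.
Step 1 — Isothermal: T stays 625 K; PV = const ⇒ V₂ = 80.4 L, P₂ = 254 kPa.
ΔU = 0 (ideal gas, T constant).
W = nRT ln(V₂/V₁) = 3.93×8.314×625×ln(4.76) = 31900 J.
Q = ΔU + W = 31900 J.
State after step 1: P = 254 kPa, V = 80.4 L, T = 625 K.
Step 2 — Isochoric: V stays 80.4 L; P/T = const ⇒ T₂ = 1130 K, P₂ = 459 kPa.
W = 0 (no volume change).
ΔU = nCvΔT = 3.93×12.5×(1130−625) = 24800 J.
Q = ΔU = 24800 J.
Net over both steps: W = 31900 J, Q = 56600 J, ΔU = 24800 J.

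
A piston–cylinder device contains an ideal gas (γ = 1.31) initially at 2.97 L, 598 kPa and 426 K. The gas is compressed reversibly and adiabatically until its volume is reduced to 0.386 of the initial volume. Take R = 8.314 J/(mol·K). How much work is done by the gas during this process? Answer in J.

n = P₁V₁/(RT₁) = 598×2.97/(8.314×426) = 0.501 mol.
Adiabatic: TV^(γ−1) = const ⇒ T₂ = 426×(2.59)^0.310 = 572 K; PV^γ = const ⇒ P₂ = 2080 kPa.
ΔU = nCvΔT = 0.501×26.8×(572−426) = 1970 J.
Q = 0 for an adiabatic process, so W = −ΔU = -1970 J.

-1970 J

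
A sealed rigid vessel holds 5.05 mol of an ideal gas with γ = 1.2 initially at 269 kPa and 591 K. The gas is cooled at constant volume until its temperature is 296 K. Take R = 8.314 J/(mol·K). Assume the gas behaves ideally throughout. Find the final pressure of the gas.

135 kPa

V₁ = nRT₁/P₁ = 5.05×8.314×591/269 = 92.2 L.
Isochoric: V stays 92.2 L; P/T = const ⇒ T₂ = 296 K, P₂ = 135 kPa.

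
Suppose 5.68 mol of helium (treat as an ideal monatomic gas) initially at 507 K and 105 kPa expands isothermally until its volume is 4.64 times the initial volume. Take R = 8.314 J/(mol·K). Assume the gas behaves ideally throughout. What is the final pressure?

22.6 kPa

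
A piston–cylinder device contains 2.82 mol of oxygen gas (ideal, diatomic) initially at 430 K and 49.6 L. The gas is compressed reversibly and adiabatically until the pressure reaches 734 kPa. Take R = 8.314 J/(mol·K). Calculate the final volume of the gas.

19.8 L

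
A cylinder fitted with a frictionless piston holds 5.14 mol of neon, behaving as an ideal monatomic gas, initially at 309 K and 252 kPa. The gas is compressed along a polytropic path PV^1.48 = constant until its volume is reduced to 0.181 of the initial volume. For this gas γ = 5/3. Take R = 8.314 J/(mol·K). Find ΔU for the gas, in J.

25200 J

V₁ = nRT₁/P₁ = 5.14×8.314×309/252 = 52.4 L.
Polytropic n=1.48: T₂ = T₁(V₁/V₂)^(n−1) = 309×(5.52)^0.48 = 702 K; P₂ = P₁(V₁/V₂)^n = 3160 kPa.
For an ideal gas ΔU = nCvΔT with Cv = (3/2)R = 12.5 J/(mol·K).
ΔU = 5.14×12.5×(702−309) = 25200 J.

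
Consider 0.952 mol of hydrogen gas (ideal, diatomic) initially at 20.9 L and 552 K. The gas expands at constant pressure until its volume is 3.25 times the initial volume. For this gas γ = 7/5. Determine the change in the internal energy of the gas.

24600 J

P₁ = nRT₁/V₁ = 0.952×8.314×552/20.9 = 209 kPa.
Isobaric: P stays 209 kPa; V/T = const ⇒ T₂ = 1790 K, V₂ = 67.9 L.
For an ideal gas ΔU = nCvΔT with Cv = (5/2)R = 20.8 J/(mol·K).
ΔU = 0.952×20.8×(1790−552) = 24600 J.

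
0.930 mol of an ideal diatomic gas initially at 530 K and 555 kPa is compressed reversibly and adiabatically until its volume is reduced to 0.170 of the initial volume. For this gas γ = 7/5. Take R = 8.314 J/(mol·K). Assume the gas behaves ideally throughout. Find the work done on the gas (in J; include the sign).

10600 J

V₁ = nRT₁/P₁ = 0.930×8.314×530/555 = 7.38 L.
Adiabatic: TV^(γ−1) = const ⇒ T₂ = 530×(5.88)^0.400 = 1080 K; PV^γ = const ⇒ P₂ = 6630 kPa.
ΔU = nCvΔT = 0.930×20.8×(1080−530) = 10600 J.
Q = 0 for an adiabatic process, so W = −ΔU = -10600 J.
Work done on the gas = −W_by = 10600 J.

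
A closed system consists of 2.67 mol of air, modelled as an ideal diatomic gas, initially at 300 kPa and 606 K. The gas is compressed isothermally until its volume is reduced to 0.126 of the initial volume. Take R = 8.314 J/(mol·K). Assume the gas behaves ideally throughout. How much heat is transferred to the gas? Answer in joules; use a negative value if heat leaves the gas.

-27900 J

V₁ = nRT₁/P₁ = 2.67×8.314×606/300 = 44.8 L.
Isothermal: T stays 606 K; PV = const ⇒ V₂ = 5.65 L, P₂ = 2380 kPa.
ΔU = 0 (ideal gas, T constant).
W = nRT ln(V₂/V₁) = 2.67×8.314×606×ln(0.126) = -27900 J.
Q = ΔU + W = -27900 J.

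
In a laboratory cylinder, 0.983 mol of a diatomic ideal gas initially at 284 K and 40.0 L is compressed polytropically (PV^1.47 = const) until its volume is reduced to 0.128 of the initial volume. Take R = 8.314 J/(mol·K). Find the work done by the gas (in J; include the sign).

P₁ = nRT₁/V₁ = 0.983×8.314×284/40.0 = 58.0 kPa.
Polytropic n=1.47: T₂ = T₁(V₁/V₂)^(n−1) = 284×(7.81)^0.47 = 746 K; P₂ = P₁(V₁/V₂)^n = 1190 kPa.
W = (P₁V₁−P₂V₂)/(n−1) = (58.0×40.0−1190×5.12)/0.47 = -8040 J.

-8040 J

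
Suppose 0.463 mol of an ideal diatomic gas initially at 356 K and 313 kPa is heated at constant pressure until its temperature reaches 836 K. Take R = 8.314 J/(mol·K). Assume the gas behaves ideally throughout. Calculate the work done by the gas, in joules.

1850 J

V₁ = nRT₁/P₁ = 0.463×8.314×356/313 = 4.38 L.
Isobaric: P stays 313 kPa; V/T = const ⇒ T₂ = 836 K, V₂ = 10.3 L.
W = PΔV = 313×(10.3−4.38) kPa·L = 1850 J.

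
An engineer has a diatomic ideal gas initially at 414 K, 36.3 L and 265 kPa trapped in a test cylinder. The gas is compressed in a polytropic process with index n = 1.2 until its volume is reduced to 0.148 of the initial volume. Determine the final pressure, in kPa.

2620 kPa

Polytropic n=1.2: T₂ = T₁(V₁/V₂)^(n−1) = 414×(6.76)^0.20 = 607 K; P₂ = P₁(V₁/V₂)^n = 2620 kPa.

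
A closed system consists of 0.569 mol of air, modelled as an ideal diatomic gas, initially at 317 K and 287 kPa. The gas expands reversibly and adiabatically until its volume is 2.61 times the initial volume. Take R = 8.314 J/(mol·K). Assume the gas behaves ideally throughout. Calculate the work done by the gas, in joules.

1190 J

V₁ = nRT₁/P₁ = 0.569×8.314×317/287 = 5.23 L.
Adiabatic: TV^(γ−1) = const ⇒ T₂ = 317×(0.383)^0.400 = 216 K; PV^γ = const ⇒ P₂ = 74.9 kPa.
ΔU = nCvΔT = 0.569×20.8×(216−317) = -1190 J.
Q = 0 for an adiabatic process, so W = −ΔU = 1190 J.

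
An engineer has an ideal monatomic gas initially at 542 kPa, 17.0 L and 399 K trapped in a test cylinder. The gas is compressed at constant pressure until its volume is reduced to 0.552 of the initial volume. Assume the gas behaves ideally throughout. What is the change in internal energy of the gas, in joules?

n = P₁V₁/(RT₁) = 542×17.0/(8.314×399) = 2.78 mol.
Isobaric: P stays 542 kPa; V/T = const ⇒ T₂ = 220 K, V₂ = 9.38 L.
For an ideal gas ΔU = nCvΔT with Cv = (3/2)R = 12.5 J/(mol·K).
ΔU = 2.78×12.5×(220−399) = -6190 J.

-6190 J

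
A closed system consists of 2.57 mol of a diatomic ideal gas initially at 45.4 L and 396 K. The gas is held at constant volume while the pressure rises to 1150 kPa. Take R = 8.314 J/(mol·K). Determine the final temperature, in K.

P₁ = nRT₁/V₁ = 2.57×8.314×396/45.4 = 186 kPa.
Isochoric: V stays 45.4 L; P/T = const ⇒ T₂ = 2440 K, P₂ = 1150 kPa.

2440 K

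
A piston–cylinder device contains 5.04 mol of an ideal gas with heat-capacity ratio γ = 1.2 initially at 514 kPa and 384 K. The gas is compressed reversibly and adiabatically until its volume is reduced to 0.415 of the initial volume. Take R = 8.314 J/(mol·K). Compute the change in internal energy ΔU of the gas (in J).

15500 J

V₁ = nRT₁/P₁ = 5.04×8.314×384/514 = 31.3 L.
Adiabatic: TV^(γ−1) = const ⇒ T₂ = 384×(2.41)^0.200 = 458 K; PV^γ = const ⇒ P₂ = 1480 kPa.
For an ideal gas ΔU = nCvΔT with Cv = R/(γ−1) = 41.6 J/(mol·K).
ΔU = 5.04×41.6×(458−384) = 15500 J.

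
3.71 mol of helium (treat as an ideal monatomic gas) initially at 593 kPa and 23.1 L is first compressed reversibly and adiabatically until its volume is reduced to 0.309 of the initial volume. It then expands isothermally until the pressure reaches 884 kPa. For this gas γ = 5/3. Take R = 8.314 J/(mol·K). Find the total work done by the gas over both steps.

T₁ = P₁V₁/(nR) = 593×23.1/(3.71×8.314) = 444 K.
Step 1 — Adiabatic: TV^(γ−1) = const ⇒ T₂ = 444×(3.24)^0.667 = 972 K; PV^γ = const ⇒ P₂ = 4200 kPa.
ΔU = nCvΔT = 3.71×12.5×(972−444) = 24400 J.
Q = 0 for an adiabatic process, so W = −ΔU = -24400 J.
State after step 1: P = 4200 kPa, V = 7.14 L, T = 972 K.
Step 2 — Isothermal: T stays 972 K; PV = const ⇒ V₂ = 33.9 L, P₂ = 884 kPa.
ΔU = 0 (ideal gas, T constant).
W = nRT ln(V₂/V₁) = 3.71×8.314×972×ln(4.75) = 46700 J.
Q = ΔU + W = 46700 J.
Net over both steps: W = 22300 J, Q = 46700 J, ΔU = 24400 J.

22300 J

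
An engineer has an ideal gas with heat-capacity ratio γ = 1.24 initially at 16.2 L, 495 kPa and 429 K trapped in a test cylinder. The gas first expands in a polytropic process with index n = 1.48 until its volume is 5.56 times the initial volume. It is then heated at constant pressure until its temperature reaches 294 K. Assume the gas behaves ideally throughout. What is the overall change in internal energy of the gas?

-10500 J

n = P₁V₁/(RT₁) = 495×16.2/(8.314×429) = 2.25 mol.
Step 1 — Polytropic n=1.48: T₂ = T₁(V₁/V₂)^(n−1) = 429×(0.180)^0.48 = 188 K; P₂ = P₁(V₁/V₂)^n = 39.1 kPa.
W = (P₁V₁−P₂V₂)/(n−1) = (495×16.2−39.1×90.1)/0.48 = 9370 J.
ΔU = nCvΔT = 2.25×34.6×(188−429) = -18700 J.
Q = ΔU + W = -9370 J.
State after step 1: P = 39.1 kPa, V = 90.1 L, T = 188 K.
Step 2 — Isobaric: P stays 39.1 kPa; V/T = const ⇒ T₂ = 294 K, V₂ = 141 L.
W = PΔV = 39.1×(141−90.1) kPa·L = 1980 J.
ΔU = nCvΔT = 2.25×34.6×(294−188) = 8230 J.
Q = ΔU + W = nCpΔT = 10200 J.
Net over both steps: W = 11300 J, Q = 835 J, ΔU = -10500 J.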